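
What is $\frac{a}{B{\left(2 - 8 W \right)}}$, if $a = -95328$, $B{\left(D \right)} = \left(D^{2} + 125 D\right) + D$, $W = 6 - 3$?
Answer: $\frac{5958}{143} \approx 41.664$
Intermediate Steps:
$W = 3$
$B{\left(D \right)} = D^{2} + 126 D$
$\frac{a}{B{\left(2 - 8 W \right)}} = - \frac{95328}{\left(2 - 24\right) \left(126 + \left(2 - 24\right)\right)} = - \frac{95328}{\left(-22\right) \left(126 - 22\right)} = - \frac{95328}{\left(-22\right) 104} = - \frac{95328}{-2288} = \left(-95328\right) \left(- \frac{1}{2288}\right) = \frac{5958}{143}$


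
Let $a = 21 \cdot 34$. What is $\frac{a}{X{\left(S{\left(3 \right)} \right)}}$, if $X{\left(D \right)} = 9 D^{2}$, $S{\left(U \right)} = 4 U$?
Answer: $\frac{119}{216} \approx 0.55093$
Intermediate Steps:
$a = 714$
$\frac{a}{X{\left(S{\left(3 \right)} \right)}} = \frac{714}{9 \left(4 \cdot 3\right)^{2}} = \frac{714}{9 \cdot 12^{2}} = \frac{714}{9 \cdot 144} = \frac{714}{1296} = 714 \cdot \frac{1}{1296} = \frac{119}{216}$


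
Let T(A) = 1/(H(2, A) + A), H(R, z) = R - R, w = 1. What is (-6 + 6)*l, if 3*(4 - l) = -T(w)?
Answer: 0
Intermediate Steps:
H(R, z) = 0
T(A) = 1/A (T(A) = 1/(0 + A) = 1/A)
l = 13/3 (l = 4 - (-1)/(3*1) = 4 - (-1)/3 = 4 - ⅓*(-1) = 4 + ⅓ = 13/3 ≈ 4.3333)
(-6 + 6)*l = (-6 + 6)*(13/3) = 0*(13/3) = 0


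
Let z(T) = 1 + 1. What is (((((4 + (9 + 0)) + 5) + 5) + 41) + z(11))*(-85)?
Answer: -5610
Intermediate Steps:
z(T) = 2
(((((4 + (9 + 0)) + 5) + 5) + 41) + z(11))*(-85) = (((((4 + (9 + 0)) + 5) + 5) + 41) + 2)*(-85) = (((((4 + 9) + 5) + 5) + 41) + 2)*(-85) = ((((13 + 5) + 5) + 41) + 2)*(-85) = (((18 + 5) + 41) + 2)*(-85) = ((23 + 41) + 2)*(-85) = (64 + 2)*(-85) = 66*(-85) = -5610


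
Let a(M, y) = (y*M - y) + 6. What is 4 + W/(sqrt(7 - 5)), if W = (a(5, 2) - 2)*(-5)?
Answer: 4 - 30*sqrt(2) ≈ -38.426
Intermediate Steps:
a(M, y) = 6 - y + M*y (a(M, y) = (M*y - y) + 6 = (-y + M*y) + 6 = 6 - y + M*y)
W = -60 (W = ((6 - 1*2 + 5*2) - 2)*(-5) = ((6 - 2 + 10) - 2)*(-5) = (14 - 2)*(-5) = 12*(-5) = -60)
4 + W/(sqrt(7 - 5)) = 4 - 60/sqrt(7 - 5) = 4 - 60/sqrt(2) = 4 + (sqrt(2)/2)*(-60) = 4 - 30*sqrt(2)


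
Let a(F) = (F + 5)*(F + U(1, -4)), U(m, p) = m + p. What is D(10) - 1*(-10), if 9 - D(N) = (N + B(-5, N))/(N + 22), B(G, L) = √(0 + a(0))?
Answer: 299/16 - I*√15/32 ≈ 18.688 - 0.12103*I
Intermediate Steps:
a(F) = (-3 + F)*(5 + F) (a(F) = (F + 5)*(F + (1 - 4)) = (5 + F)*(F - 3) = (5 + F)*(-3 + F) = (-3 + F)*(5 + F))
B(G, L) = I*√15 (B(G, L) = √(0 + (-15 + 0² + 2*0)) = √(0 + (-15 + 0 + 0)) = √(0 - 15) = √(-15) = I*√15)
D(N) = 9 - (N + I*√15)/(22 + N) (D(N) = 9 - (N + I*√15)/(N + 22) = 9 - (N + I*√15)/(22 + N))
D(10) - 1*(-10) = (198 + 8*10 - I*√15)/(22 + 10) - 1*(-10) = (198 + 80 - I*√15)/32 + 10 = (278 - I*√15)/32 + 10 = (139/16 - I*√15/32) + 10 = 299/16 - I*√15/32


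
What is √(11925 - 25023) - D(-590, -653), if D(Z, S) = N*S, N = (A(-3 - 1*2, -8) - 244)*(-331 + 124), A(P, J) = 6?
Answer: 32170698 + I*√13098 ≈ 3.2171e+7 + 114.45*I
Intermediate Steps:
N = 49266 (N = (6 - 244)*(-331 + 124) = -238*(-207) = 49266)
D(Z, S) = 49266*S
√(11925 - 25023) - D(-590, -653) = √(11925 - 25023) - 49266*(-653) = √(-13098) - 1*(-32170698) = I*√13098 + 32170698 = 32170698 + I*√13098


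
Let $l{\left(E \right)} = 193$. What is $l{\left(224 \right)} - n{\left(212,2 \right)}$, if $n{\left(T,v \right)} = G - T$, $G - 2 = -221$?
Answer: $624$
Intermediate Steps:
$G = -219$ ($G = 2 - 221 = -219$)
$n{\left(T,v \right)} = -219 - T$
$l{\left(224 \right)} - n{\left(212,2 \right)} = 193 - \left(-219 - 212\right) = 193 - -431 = 193 + 431 = 624$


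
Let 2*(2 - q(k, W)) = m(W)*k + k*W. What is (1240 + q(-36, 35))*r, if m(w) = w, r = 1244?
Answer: 3112488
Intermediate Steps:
q(k, W) = 2 - W*k (q(k, W) = 2 - (W*k + k*W)/2 = 2 - (W*k + W*k)/2 = 2 - W*k)
(1240 + q(-36, 35))*r = (1240 + (2 - 1*35*(-36)))*1244 = (1240 + (2 + 1260))*1244 = (1240 + 1262)*1244 = 2502*1244 = 3112488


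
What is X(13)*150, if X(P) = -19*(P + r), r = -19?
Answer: 17100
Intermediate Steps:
X(P) = 361 - 19*P (X(P) = -19*(P - 19) = -19*(-19 + P) = 361 - 19*P)
X(13)*150 = (361 - 19*13)*150 = (361 - 247)*150 = 114*150 = 17100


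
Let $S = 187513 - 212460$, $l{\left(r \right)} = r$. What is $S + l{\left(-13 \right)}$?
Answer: $-24960$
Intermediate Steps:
$S = -24947$ ($S = 187513 - 212460 = -24947$)
$S + l{\left(-13 \right)} = -24947 - 13 = -24960$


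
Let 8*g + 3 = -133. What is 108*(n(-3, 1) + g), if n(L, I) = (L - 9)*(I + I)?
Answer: -4428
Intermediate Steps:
g = -17 (g = -3/8 + (1/8)*(-133) = -3/8 - 133/8 = -17)
n(L, I) = 2*I*(-9 + L) (n(L, I) = (-9 + L)*(2*I) = 2*I*(-9 + L))
108*(n(-3, 1) + g) = 108*(2*1*(-9 - 3) - 17) = 108*(2*1*(-12) - 17) = 108*(-24 - 17) = 108*(-41) = -4428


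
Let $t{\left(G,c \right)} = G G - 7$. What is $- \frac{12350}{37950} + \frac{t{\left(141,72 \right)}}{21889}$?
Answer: $\frac{9677783}{16613751} \approx 0.58252$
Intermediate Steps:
$t{\left(G,c \right)} = -7 + G^{2}$ ($t{\left(G,c \right)} = G^{2} - 7 = -7 + G^{2}$)
$- \frac{12350}{37950} + \frac{t{\left(141,72 \right)}}{21889} = - \frac{12350}{37950} + \frac{-7 + 141^{2}}{21889} = \left(-12350\right) \frac{1}{37950} + \left(-7 + 19881\right) \frac{1}{21889} = - \frac{247}{759} + 19874 \cdot \frac{1}{21889} = - \frac{247}{759} + \frac{19874}{21889} = \frac{9677783}{16613751}$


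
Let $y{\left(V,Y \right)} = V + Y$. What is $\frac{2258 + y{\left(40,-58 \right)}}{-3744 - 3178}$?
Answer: $- \frac{1120}{3461} \approx -0.32361$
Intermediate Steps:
$\frac{2258 + y{\left(40,-58 \right)}}{-3744 - 3178} = \frac{2258 + \left(40 - 58\right)}{-3744 - 3178} = \frac{2258 - 18}{-6922} = 2240 \left(- \frac{1}{6922}\right) = - \frac{1120}{3461}$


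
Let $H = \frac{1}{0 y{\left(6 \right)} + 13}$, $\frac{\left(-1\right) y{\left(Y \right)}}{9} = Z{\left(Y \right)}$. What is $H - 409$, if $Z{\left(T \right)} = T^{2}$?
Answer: $- \frac{5316}{13} \approx -408.92$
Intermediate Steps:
$y{\left(Y \right)} = - 9 Y^{2}$
$H = \frac{1}{13}$ ($H = \frac{1}{0 \left(- 9 \cdot 6^{2}\right) + 13} = \frac{1}{0 \left(\left(-9\right) 36\right) + 13} = \frac{1}{0 \left(-324\right) + 13} = \frac{1}{0 + 13} = \frac{1}{13} \approx 0.076923$)
$H - 409 = \frac{1}{13} - 409 = - \frac{5316}{13}$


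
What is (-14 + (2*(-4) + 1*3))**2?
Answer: 361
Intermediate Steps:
(-14 + (2*(-4) + 1*3))**2 = (-14 + (-8 + 3))**2 = (-14 - 5)**2 = (-19)**2 = 361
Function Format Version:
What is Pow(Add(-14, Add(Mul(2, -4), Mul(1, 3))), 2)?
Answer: 361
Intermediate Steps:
Pow(Add(-14, Add(Mul(2, -4), Mul(1, 3))), 2) = Pow(Add(-14, Add(-8, 3)), 2) = Pow(Add(-14, -5), 2) = Pow(-19, 2) = 361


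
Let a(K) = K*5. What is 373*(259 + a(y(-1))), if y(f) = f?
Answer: 94742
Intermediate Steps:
a(K) = 5*K
373*(259 + a(y(-1))) = 373*(259 + 5*(-1)) = 373*(259 - 5) = 373*254 = 94742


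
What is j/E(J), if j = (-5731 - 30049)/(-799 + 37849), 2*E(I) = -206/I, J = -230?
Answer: -164588/76323 ≈ -2.1565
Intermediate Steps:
E(I) = -103/I (E(I) = (-206/I)/2 = -103/I)
j = -3578/3705 (j = -35780/37050 = -35780*1/37050 = -3578/3705 ≈ -0.96572)
j/E(J) = -3578/(3705*((-103/(-230)))) = -3578/(3705*((-103*(-1/230)))) = -3578/(3705*103/230) = -3578/3705*230/103 = -164588/76323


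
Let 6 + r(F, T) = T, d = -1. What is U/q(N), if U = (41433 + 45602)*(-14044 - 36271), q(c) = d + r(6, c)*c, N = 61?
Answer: -336858925/258 ≈ -1.3057e+6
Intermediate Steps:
r(F, T) = -6 + T
q(c) = -1 + c*(-6 + c) (q(c) = -1 + (-6 + c)*c = -1 + c*(-6 + c))
U = -4379166025 (U = 87035*(-50315) = -4379166025)
U/q(N) = -4379166025/(-1 + 61*(-6 + 61)) = -4379166025/(-1 + 61*55) = -4379166025/(-1 + 3355) = -4379166025/3354 = -4379166025*1/3354 = -336858925/258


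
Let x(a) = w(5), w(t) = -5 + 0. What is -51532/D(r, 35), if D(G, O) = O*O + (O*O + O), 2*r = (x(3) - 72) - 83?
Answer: -51532/2485 ≈ -20.737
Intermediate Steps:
w(t) = -5
x(a) = -5
r = -80 (r = ((-5 - 72) - 83)/2 = (-77 - 83)/2 = (1/2)*(-160) = -80)
D(G, O) = O + 2*O**2 (D(G, O) = O**2 + (O**2 + O) = O**2 + (O + O**2) = O + 2*O**2)
-51532/D(r, 35) = -51532*1/(35*(1 + 2*35)) = -51532*1/(35*(1 + 70)) = -51532/(35*71) = -51532/2485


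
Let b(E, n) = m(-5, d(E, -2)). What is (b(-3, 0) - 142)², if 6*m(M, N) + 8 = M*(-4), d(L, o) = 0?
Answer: 19600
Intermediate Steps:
m(M, N) = -4/3 - 2*M/3 (m(M, N) = -4/3 + (M*(-4))/6 = -4/3 + (-4*M)/6 = -4/3 - 2*M/3)
b(E, n) = 2 (b(E, n) = -4/3 - ⅔*(-5) = -4/3 + 10/3 = 2)
(b(-3, 0) - 142)² = (2 - 142)² = (-140)² = 19600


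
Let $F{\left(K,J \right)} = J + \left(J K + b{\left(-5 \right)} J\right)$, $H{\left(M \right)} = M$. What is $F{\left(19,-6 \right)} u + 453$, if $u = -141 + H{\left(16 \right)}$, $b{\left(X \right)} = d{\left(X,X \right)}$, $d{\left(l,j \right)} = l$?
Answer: $11703$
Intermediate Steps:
$b{\left(X \right)} = X$
$u = -125$ ($u = -141 + 16 = -125$)
$F{\left(K,J \right)} = - 4 J + J K$ ($F{\left(K,J \right)} = J + \left(J K - 5 J\right) = J + \left(- 5 J + J K\right) = - 4 J + J K$)
$F{\left(19,-6 \right)} u + 453 = - 6 \left(-4 + 19\right) \left(-125\right) + 453 = \left(-6\right) 15 \left(-125\right) + 453 = \left(-90\right) \left(-125\right) + 453 = 11250 + 453 = 11703$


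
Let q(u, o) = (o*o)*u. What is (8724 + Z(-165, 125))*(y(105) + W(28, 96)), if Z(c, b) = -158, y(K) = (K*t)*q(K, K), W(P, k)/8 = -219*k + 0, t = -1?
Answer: -1042643386422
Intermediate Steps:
q(u, o) = u*o² (q(u, o) = o²*u = u*o²)
W(P, k) = -1752*k (W(P, k) = 8*(-219*k + 0) = 8*(-219*k) = -1752*k)
y(K) = -K⁴ (y(K) = (K*(-1))*(K*K²) = (-K)*K³ = -K⁴)
(8724 + Z(-165, 125))*(y(105) + W(28, 96)) = (8724 - 158)*(-1*105⁴ - 1752*96) = 8566*(-1*121550625 - 168192) = 8566*(-121550625 - 168192) = 8566*(-121718817) = -1042643386422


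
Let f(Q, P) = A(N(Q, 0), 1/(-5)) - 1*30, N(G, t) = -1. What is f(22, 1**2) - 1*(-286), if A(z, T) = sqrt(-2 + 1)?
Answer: 256 + I ≈ 256.0 + 1.0*I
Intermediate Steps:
A(z, T) = I (A(z, T) = sqrt(-1) = I)
f(Q, P) = -30 + I (f(Q, P) = I - 1*30 = I - 30 = -30 + I)
f(22, 1**2) - 1*(-286) = (-30 + I) - 1*(-286) = (-30 + I) + 286 = 256 + I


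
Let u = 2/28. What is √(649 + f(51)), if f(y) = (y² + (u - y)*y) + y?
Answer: √137914/14 ≈ 26.526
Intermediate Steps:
u = 1/14 (u = 2*(1/28) = 1/14 ≈ 0.071429)
f(y) = y + y² + y*(1/14 - y) (f(y) = (y² + (1/14 - y)*y) + y = (y² + y*(1/14 - y)) + y = y + y² + y*(1/14 - y))
√(649 + f(51)) = √(649 + (15/14)*51) = √(649 + 765/14) = √(9851/14) = √137914/14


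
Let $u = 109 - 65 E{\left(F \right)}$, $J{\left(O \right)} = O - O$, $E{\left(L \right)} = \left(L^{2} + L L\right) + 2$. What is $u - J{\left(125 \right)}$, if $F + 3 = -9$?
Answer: $-18741$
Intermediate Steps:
$F = -12$ ($F = -3 - 9 = -12$)
$E{\left(L \right)} = 2 + 2 L^{2}$ ($E{\left(L \right)} = \left(L^{2} + L^{2}\right) + 2 = 2 L^{2} + 2 = 2 + 2 L^{2}$)
$J{\left(O \right)} = 0$
$u = -18741$ ($u = 109 - 65 \left(2 + 2 \left(-12\right)^{2}\right) = 109 - 65 \left(2 + 2 \cdot 144\right) = 109 - 65 \left(2 + 288\right) = 109 - 18850 = -18741$)
$u - J{\left(125 \right)} = -18741 - 0 = -18741 + 0 = -18741$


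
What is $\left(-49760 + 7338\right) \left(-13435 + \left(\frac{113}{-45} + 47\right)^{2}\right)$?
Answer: $\frac{984100083562}{2025} \approx 4.8598 \cdot 10^{8}$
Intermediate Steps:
$\left(-49760 + 7338\right) \left(-13435 + \left(\frac{113}{-45} + 47\right)^{2}\right) = - 42422 \left(-13435 + \left(113 \left(- \frac{1}{45}\right) + 47\right)^{2}\right) = - 42422 \left(-13435 + \left(- \frac{113}{45} + 47\right)^{2}\right) = - 42422 \left(-13435 + \left(\frac{2002}{45}\right)^{2}\right) = - 42422 \left(-13435 + \frac{4008004}{2025}\right) = \left(-42422\right) \left(- \frac{23197871}{2025}\right) = \frac{984100083562}{2025}$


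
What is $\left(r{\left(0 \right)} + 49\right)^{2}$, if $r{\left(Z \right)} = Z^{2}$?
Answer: $2401$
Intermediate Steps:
$\left(r{\left(0 \right)} + 49\right)^{2} = \left(0^{2} + 49\right)^{2} = \left(0 + 49\right)^{2} = 49^{2} = 2401$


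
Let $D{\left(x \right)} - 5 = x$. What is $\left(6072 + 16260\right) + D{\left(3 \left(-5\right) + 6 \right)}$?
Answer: $22328$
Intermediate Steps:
$D{\left(x \right)} = 5 + x$
$\left(6072 + 16260\right) + D{\left(3 \left(-5\right) + 6 \right)} = \left(6072 + 16260\right) + \left(5 + \left(3 \left(-5\right) + 6\right)\right) = 22332 + \left(5 + \left(-15 + 6\right)\right) = 22332 + \left(5 - 9\right) = 22332 - 4 = 22328$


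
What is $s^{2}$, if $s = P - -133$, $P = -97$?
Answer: $1296$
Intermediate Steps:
$s = 36$ ($s = -97 - -133 = -97 + 133 = 36$)
$s^{2} = 36^{2} = 1296$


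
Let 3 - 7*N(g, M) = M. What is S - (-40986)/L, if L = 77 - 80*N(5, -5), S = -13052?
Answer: -1605154/101 ≈ -15893.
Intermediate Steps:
N(g, M) = 3/7 - M/7
L = -101/7 (L = 77 - 80*(3/7 - ⅐*(-5)) = 77 - 80*(3/7 + 5/7) = 77 - 80*8/7 = 77 - 640/7 = -101/7 ≈ -14.429)
S - (-40986)/L = -13052 - (-40986)/(-101/7) = -13052 - (-40986)*(-7)/101 = -13052 - 1*286902/101 = -13052 - 286902/101 = -1605154/101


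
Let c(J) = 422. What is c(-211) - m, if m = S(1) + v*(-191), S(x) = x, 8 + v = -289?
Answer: -56306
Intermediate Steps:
v = -297 (v = -8 - 289 = -297)
m = 56728 (m = 1 - 297*(-191) = 1 + 56727 = 56728)
c(-211) - m = 422 - 1*56728 = 422 - 56728 = -56306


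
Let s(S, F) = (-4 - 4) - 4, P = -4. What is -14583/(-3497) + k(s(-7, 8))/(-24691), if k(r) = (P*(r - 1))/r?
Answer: 1080252020/259033281 ≈ 4.1703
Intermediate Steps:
s(S, F) = -12 (s(S, F) = -8 - 4 = -12)
k(r) = (4 - 4*r)/r (k(r) = (-4*(r - 1))/r = (-4*(-1 + r))/r = (4 - 4*r)/r)
-14583/(-3497) + k(s(-7, 8))/(-24691) = -14583/(-3497) + (-4 + 4/(-12))/(-24691) = -14583*(-1/3497) + (-4 + 4*(-1/12))*(-1/24691) = 14583/3497 + (-4 - ⅓)*(-1/24691) = 14583/3497 - 13/3*(-1/24691) = 14583/3497 + 13/74073 = 1080252020/259033281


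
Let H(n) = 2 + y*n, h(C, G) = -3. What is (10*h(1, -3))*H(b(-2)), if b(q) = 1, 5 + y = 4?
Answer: -30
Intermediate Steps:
y = -1 (y = -5 + 4 = -1)
H(n) = 2 - n
(10*h(1, -3))*H(b(-2)) = (10*(-3))*(2 - 1*1) = -30*(2 - 1) = -30*1 = -30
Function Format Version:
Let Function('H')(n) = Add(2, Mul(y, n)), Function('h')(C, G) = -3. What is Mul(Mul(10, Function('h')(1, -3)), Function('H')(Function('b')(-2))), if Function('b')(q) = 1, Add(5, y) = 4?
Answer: -30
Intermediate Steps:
y = -1 (y = Add(-5, 4) = -1)
Function('H')(n) = Add(2, Mul(-1, n))
Mul(Mul(10, Function('h')(1, -3)), Function('H')(Function('b')(-2))) = Mul(Mul(10, -3), Add(2, Mul(-1, 1))) = Mul(-30, Add(2, -1)) = Mul(-30, 1) = -30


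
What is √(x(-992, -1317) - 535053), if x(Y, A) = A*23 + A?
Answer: I*√566661 ≈ 752.77*I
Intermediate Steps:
x(Y, A) = 24*A (x(Y, A) = 23*A + A = 24*A)
√(x(-992, -1317) - 535053) = √(24*(-1317) - 535053) = √(-31608 - 535053) = √(-566661) = I*√566661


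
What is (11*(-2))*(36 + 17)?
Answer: -1166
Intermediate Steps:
(11*(-2))*(36 + 17) = -22*53 = -1166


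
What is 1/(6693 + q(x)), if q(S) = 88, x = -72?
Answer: 1/6781 ≈ 0.00014747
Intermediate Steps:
1/(6693 + q(x)) = 1/(6693 + 88) = 1/6781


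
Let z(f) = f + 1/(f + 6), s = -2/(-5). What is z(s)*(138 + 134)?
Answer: 1513/10 ≈ 151.30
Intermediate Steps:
s = ⅖ (s = -2*(-⅕) = ⅖ ≈ 0.40000)
z(f) = f + 1/(6 + f)
z(s)*(138 + 134) = ((1 + (⅖)² + 6*(⅖))/(6 + ⅖))*(138 + 134) = ((1 + 4/25 + 12/5)/(32/5))*272 = ((5/32)*(89/25))*272 = (89/160)*272 = 1513/10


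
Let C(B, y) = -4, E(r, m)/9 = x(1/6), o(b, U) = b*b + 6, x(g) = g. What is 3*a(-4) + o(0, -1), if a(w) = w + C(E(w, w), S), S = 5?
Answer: -18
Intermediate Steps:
o(b, U) = 6 + b² (o(b, U) = b² + 6 = 6 + b²)
E(r, m) = 3/2 (E(r, m) = 9/6 = 9*(⅙) = 3/2)
a(w) = -4 + w (a(w) = w - 4 = -4 + w)
3*a(-4) + o(0, -1) = 3*(-4 - 4) + (6 + 0²) = 3*(-8) + (6 + 0) = -24 + 6 = -18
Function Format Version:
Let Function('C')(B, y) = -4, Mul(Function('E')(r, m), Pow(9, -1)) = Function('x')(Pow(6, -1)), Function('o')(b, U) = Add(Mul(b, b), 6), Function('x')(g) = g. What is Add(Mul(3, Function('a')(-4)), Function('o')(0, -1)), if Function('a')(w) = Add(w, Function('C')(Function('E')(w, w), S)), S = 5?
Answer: -18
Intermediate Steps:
Function('o')(b, U) = Add(6, Pow(b, 2)) (Function('o')(b, U) = Add(Pow(b, 2), 6) = Add(6, Pow(b, 2)))
Function('E')(r, m) = Rational(3, 2) (Function('E')(r, m) = Mul(9, Pow(6, -1)) = Mul(9, Rational(1, 6)) = Rational(3, 2))
Function('a')(w) = Add(-4, w) (Function('a')(w) = Add(w, -4) = Add(-4, w))
Add(Mul(3, Function('a')(-4)), Function('o')(0, -1)) = Add(Mul(3, Add(-4, -4)), Add(6, Pow(0, 2))) = Add(Mul(3, -8), Add(6, 0)) = Add(-24, 6) = -18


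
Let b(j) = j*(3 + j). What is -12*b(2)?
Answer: -120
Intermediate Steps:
-12*b(2) = -24*(3 + 2) = -24*5 = -12*10 = -120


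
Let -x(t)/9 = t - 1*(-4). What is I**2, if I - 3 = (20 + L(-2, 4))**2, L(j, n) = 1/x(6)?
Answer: 10632171011401/65610000 ≈ 1.6205e+5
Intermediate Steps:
x(t) = -36 - 9*t (x(t) = -9*(t - 1*(-4)) = -9*(t + 4) = -9*(4 + t) = -36 - 9*t)
L(j, n) = -1/90 (L(j, n) = 1/(-36 - 9*6) = 1/(-36 - 54) = 1/(-90) = -1/90)
I = 3260701/8100 (I = 3 + (20 - 1/90)**2 = 3 + (1799/90)**2 = 3 + 3236401/8100 = 3260701/8100 ≈ 402.56)
I**2 = (3260701/8100)**2 = 10632171011401/65610000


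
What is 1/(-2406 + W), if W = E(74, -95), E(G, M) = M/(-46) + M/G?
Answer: -851/2046841 ≈ -0.00041576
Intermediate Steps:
E(G, M) = -M/46 + M/G (E(G, M) = M*(-1/46) + M/G = -M/46 + M/G)
W = 665/851 (W = -1/46*(-95) - 95/74 = 95/46 - 95*1/74 = 95/46 - 95/74 = 665/851 ≈ 0.78143)
1/(-2406 + W) = 1/(-2406 + 665/851) = 1/(-2046841/851) = -851/2046841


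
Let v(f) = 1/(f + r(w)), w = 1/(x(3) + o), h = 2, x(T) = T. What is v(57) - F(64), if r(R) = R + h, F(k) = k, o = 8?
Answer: -41589/650 ≈ -63.983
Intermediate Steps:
w = 1/11 (w = 1/(3 + 8) = 1/11 ≈ 0.090909)
r(R) = 2 + R (r(R) = R + 2 = 2 + R)
v(f) = 1/(23/11 + f) (v(f) = 1/(f + (2 + 1/11)) = 1/(f + 23/11) = 1/(23/11 + f))
v(57) - F(64) = 11/(23 + 11*57) - 1*64 = 11/(23 + 627) - 64 = 11/650 - 64 = -41589/650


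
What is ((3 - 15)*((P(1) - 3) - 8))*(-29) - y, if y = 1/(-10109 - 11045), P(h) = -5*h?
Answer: -117785471/21154 ≈ -5568.0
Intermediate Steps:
y = -1/21154 (y = 1/(-21154) = -1/21154 ≈ -4.7272e-5)
((3 - 15)*((P(1) - 3) - 8))*(-29) - y = ((3 - 15)*((-5*1 - 3) - 8))*(-29) - 1*(-1/21154) = -12*((-5 - 3) - 8)*(-29) + 1/21154 = -12*(-8 - 8)*(-29) + 1/21154 = -12*(-16)*(-29) + 1/21154 = 192*(-29) + 1/21154 = -5568 + 1/21154 = -117785471/21154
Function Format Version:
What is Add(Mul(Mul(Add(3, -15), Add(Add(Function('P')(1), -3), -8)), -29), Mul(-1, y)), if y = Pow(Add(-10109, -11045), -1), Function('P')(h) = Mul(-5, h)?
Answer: Rational(-117785471, 21154) ≈ -5568.0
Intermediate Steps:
y = Rational(-1, 21154) (y = Pow(-21154, -1) = Rational(-1, 21154) ≈ -4.7272e-5)
Add(Mul(Mul(Add(3, -15), Add(Add(Function('P')(1), -3), -8)), -29), Mul(-1, y)) = Add(Mul(Mul(Add(3, -15), Add(Add(Mul(-5, 1), -3), -8)), -29), Mul(-1, Rational(-1, 21154))) = Add(Mul(Mul(-12, Add(Add(-5, -3), -8)), -29), Rational(1, 21154)) = Add(Mul(Mul(-12, Add(-8, -8)), -29), Rational(1, 21154)) = Add(Mul(Mul(-12, -16), -29), Rational(1, 21154)) = Add(Mul(192, -29), Rational(1, 21154)) = Add(-5568, Rational(1, 21154)) = Rational(-117785471, 21154)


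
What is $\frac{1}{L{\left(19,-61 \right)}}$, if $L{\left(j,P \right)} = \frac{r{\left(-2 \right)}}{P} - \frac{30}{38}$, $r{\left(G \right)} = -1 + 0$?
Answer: $- \frac{1159}{896} \approx -1.2935$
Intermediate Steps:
$r{\left(G \right)} = -1$
$L{\left(j,P \right)} = - \frac{15}{19} - \frac{1}{P}$ ($L{\left(j,P \right)} = - \frac{1}{P} - \frac{30}{38} = - \frac{1}{P} - \frac{15}{19} = - \frac{15}{19} - \frac{1}{P}$)
$\frac{1}{L{\left(19,-61 \right)}} = \frac{1}{- \frac{15}{19} - \frac{1}{-61}} = \frac{1}{- \frac{15}{19} - - \frac{1}{61}} = \frac{1}{- \frac{15}{19} + \frac{1}{61}} = \frac{1}{- \frac{896}{1159}} = - \frac{1159}{896}$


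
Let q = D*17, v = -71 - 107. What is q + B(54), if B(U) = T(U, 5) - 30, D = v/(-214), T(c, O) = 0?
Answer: -1697/107 ≈ -15.860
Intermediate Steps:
v = -178
D = 89/107 (D = -178/(-214) = -178*(-1/214) = 89/107 ≈ 0.83178)
B(U) = -30 (B(U) = 0 - 30 = -30)
q = 1513/107 (q = (89/107)*17 = 1513/107 ≈ 14.140)
q + B(54) = 1513/107 - 30 = -1697/107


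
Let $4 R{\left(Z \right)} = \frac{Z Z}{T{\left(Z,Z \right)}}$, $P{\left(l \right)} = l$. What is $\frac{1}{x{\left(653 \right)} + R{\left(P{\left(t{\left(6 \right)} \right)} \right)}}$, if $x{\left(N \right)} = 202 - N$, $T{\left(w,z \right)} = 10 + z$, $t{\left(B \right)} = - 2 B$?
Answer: $- \frac{1}{469} \approx -0.0021322$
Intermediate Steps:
$R{\left(Z \right)} = \frac{Z^{2}}{4 \left(10 + Z\right)}$ ($R{\left(Z \right)} = \frac{Z Z \frac{1}{10 + Z}}{4} = \frac{Z^{2} \frac{1}{10 + Z}}{4} = \frac{Z^{2}}{4 \left(10 + Z\right)}$)
$\frac{1}{x{\left(653 \right)} + R{\left(P{\left(t{\left(6 \right)} \right)} \right)}} = \frac{1}{\left(202 - 653\right) + \frac{\left(\left(-2\right) 6\right)^{2}}{4 \left(10 - 12\right)}} = \frac{1}{\left(202 - 653\right) + \frac{\left(-12\right)^{2}}{4 \left(10 - 12\right)}} = \frac{1}{-451 + \frac{1}{4} \cdot 144 \frac{1}{-2}} = \frac{1}{-451 + \frac{1}{4} \cdot 144 \left(- \frac{1}{2}\right)} = \frac{1}{-451 - 18} = \frac{1}{-469} = - \frac{1}{469}$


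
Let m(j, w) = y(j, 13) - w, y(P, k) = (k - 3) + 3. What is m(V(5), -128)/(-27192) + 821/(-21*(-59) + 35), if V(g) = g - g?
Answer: 3690833/5773768 ≈ 0.63924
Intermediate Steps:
y(P, k) = k (y(P, k) = (-3 + k) + 3 = k)
V(g) = 0
m(j, w) = 13 - w
m(V(5), -128)/(-27192) + 821/(-21*(-59) + 35) = (13 - 1*(-128))/(-27192) + 821/(-21*(-59) + 35) = (13 + 128)*(-1/27192) + 821/(1239 + 35) = 141*(-1/27192) + 821/1274 = -47/9064 + 821*(1/1274) = -47/9064 + 821/1274 = 3690833/5773768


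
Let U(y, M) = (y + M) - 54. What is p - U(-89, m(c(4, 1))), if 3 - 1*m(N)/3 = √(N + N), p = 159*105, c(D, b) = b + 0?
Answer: 16829 + 3*√2 ≈ 16833.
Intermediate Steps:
c(D, b) = b
p = 16695
m(N) = 9 - 3*√2*√N (m(N) = 9 - 3*√(N + N) = 9 - 3*√2*√N)
U(y, M) = -54 + M + y (U(y, M) = (M + y) - 54 = -54 + M + y)
p - U(-89, m(c(4, 1))) = 16695 - (-54 + (9 - 3*√2*√1) - 89) = 16695 - (-54 + (9 - 3*√2*1) - 89) = 16695 - (-54 + (9 - 3*√2) - 89) = 16695 - (-134 - 3*√2) = 16695 + (134 + 3*√2) = 16829 + 3*√2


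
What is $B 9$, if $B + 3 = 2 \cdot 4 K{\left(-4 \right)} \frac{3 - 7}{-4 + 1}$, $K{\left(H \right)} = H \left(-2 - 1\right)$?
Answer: $1125$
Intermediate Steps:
$K{\left(H \right)} = - 3 H$ ($K{\left(H \right)} = H \left(-3\right) = - 3 H$)
$B = 125$ ($B = -3 + 2 \cdot 4 \left(\left(-3\right) \left(-4\right)\right) \frac{3 - 7}{-4 + 1} = -3 + 8 \cdot 12 \left(- \frac{4}{-3}\right) = -3 + 96 \left(\left(-4\right) \left(- \frac{1}{3}\right)\right) = -3 + 96 \cdot \frac{4}{3} = -3 + 128 = 125$)
$B 9 = 125 \cdot 9 = 1125$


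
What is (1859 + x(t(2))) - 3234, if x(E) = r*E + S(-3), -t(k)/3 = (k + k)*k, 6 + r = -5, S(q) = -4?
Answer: -1115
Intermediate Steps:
r = -11 (r = -6 - 5 = -11)
t(k) = -6*k**2 (t(k) = -3*(k + k)*k = -3*2*k*k = -6*k**2)
x(E) = -4 - 11*E (x(E) = -11*E - 4 = -4 - 11*E)
(1859 + x(t(2))) - 3234 = (1859 + (-4 - (-66)*2**2)) - 3234 = (1859 + (-4 - (-66)*4)) - 3234 = (1859 + (-4 - 11*(-24))) - 3234 = (1859 + (-4 + 264)) - 3234 = (1859 + 260) - 3234 = 2119 - 3234 = -1115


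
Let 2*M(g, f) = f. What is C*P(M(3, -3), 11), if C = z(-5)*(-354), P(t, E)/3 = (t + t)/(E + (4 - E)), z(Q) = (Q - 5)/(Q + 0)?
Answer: 1593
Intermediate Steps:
z(Q) = (-5 + Q)/Q
M(g, f) = f/2
P(t, E) = 3*t/2 (P(t, E) = 3*((t + t)/(E + (4 - E))) = 3*((2*t)/4) = 3*((2*t)*(¼)) = 3*(t/2) = 3*t/2)
C = -708 (C = ((-5 - 5)/(-5))*(-354) = -⅕*(-10)*(-354) = 2*(-354) = -708)
C*P(M(3, -3), 11) = -1062*(½)*(-3) = -1062*(-3)/2 = -708*(-9/4) = 1593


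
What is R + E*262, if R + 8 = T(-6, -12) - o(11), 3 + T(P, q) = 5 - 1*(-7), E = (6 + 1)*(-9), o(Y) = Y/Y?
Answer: -16506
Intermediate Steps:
o(Y) = 1
E = -63 (E = 7*(-9) = -63)
T(P, q) = 9 (T(P, q) = -3 + (5 - 1*(-7)) = -3 + (5 + 7) = -3 + 12 = 9)
R = 0 (R = -8 + (9 - 1*1) = -8 + (9 - 1) = -8 + 8 = 0)
R + E*262 = 0 - 63*262 = 0 - 16506 = -16506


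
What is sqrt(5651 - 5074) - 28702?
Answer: -28702 + sqrt(577) ≈ -28678.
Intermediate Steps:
sqrt(5651 - 5074) - 28702 = sqrt(577) - 28702 = -28702 + sqrt(577)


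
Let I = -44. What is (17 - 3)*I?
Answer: -616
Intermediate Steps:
(17 - 3)*I = (17 - 3)*(-44) = 14*(-44) = -616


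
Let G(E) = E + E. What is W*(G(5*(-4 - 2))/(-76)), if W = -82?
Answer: -1230/19 ≈ -64.737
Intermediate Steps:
G(E) = 2*E
W*(G(5*(-4 - 2))/(-76)) = -82*2*(5*(-4 - 2))/(-76) = -82*2*(5*(-6))*(-1)/76 = -82*2*(-30)*(-1)/76 = -(-4920)*(-1)/76 = -82*15/19 = -1230/19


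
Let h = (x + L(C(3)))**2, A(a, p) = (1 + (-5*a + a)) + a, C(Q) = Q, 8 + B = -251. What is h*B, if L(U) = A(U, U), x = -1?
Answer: -20979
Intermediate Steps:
B = -259 (B = -8 - 251 = -259)
A(a, p) = 1 - 3*a (A(a, p) = (1 - 4*a) + a = 1 - 3*a)
L(U) = 1 - 3*U
h = 81 (h = (-1 + (1 - 3*3))**2 = (-1 + (1 - 9))**2 = (-1 - 8)**2 = (-9)**2 = 81)
h*B = 81*(-259) = -20979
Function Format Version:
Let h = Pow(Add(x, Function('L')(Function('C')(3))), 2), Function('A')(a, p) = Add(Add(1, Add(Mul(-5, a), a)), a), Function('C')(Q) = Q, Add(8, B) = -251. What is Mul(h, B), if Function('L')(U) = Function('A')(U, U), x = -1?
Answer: -20979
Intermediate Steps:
B = -259 (B = Add(-8, -251) = -259)
Function('A')(a, p) = Add(1, Mul(-3, a)) (Function('A')(a, p) = Add(Add(1, Mul(-4, a)), a) = Add(1, Mul(-3, a)))
Function('L')(U) = Add(1, Mul(-3, U))
h = 81 (h = Pow(Add(-1, Add(1, Mul(-3, 3))), 2) = Pow(Add(-1, Add(1, -9)), 2) = Pow(Add(-1, -8), 2) = Pow(-9, 2) = 81)
Mul(h, B) = Mul(81, -259) = -20979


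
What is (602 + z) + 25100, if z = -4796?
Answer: 20906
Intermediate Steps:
(602 + z) + 25100 = (602 - 4796) + 25100 = -4194 + 25100 = 20906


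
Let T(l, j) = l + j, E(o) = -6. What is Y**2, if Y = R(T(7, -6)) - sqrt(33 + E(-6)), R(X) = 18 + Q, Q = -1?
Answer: 316 - 102*sqrt(3) ≈ 139.33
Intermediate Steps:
T(l, j) = j + l
R(X) = 17 (R(X) = 18 - 1 = 17)
Y = 17 - 3*sqrt(3) (Y = 17 - sqrt(33 - 6) = 17 - sqrt(27) = 17 - 3*sqrt(3) ≈ 11.804)
Y**2 = (17 - 3*sqrt(3))**2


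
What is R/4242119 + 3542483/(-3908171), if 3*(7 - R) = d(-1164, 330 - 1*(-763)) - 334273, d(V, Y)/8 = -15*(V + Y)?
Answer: -43809722825077/49736779363047 ≈ -0.88083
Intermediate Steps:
d(V, Y) = -120*V - 120*Y (d(V, Y) = 8*(-15*(V + Y)) = 8*(-15*V - 15*Y) = -120*V - 120*Y)
R = 325774/3 (R = 7 - ((-120*(-1164) - 120*(330 - 1*(-763))) - 334273)/3 = 7 - ((139680 - 120*(330 + 763)) - 334273)/3 = 7 - ((139680 - 120*1093) - 334273)/3 = 7 - ((139680 - 131160) - 334273)/3 = 7 - (8520 - 334273)/3 = 7 - ⅓*(-325753) = 7 + 325753/3 = 325774/3 ≈ 1.0859e+5)
R/4242119 + 3542483/(-3908171) = (325774/3)/4242119 + 3542483/(-3908171) = (325774/3)*(1/4242119) + 3542483*(-1/3908171) = 325774/12726357 - 3542483/3908171 = -43809722825077/49736779363047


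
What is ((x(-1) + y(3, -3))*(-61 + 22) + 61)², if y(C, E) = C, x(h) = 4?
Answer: 44944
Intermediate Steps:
((x(-1) + y(3, -3))*(-61 + 22) + 61)² = ((4 + 3)*(-61 + 22) + 61)² = (7*(-39) + 61)² = (-273 + 61)² = (-212)² = 44944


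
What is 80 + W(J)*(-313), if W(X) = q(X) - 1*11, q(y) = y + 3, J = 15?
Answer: -2111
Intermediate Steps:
q(y) = 3 + y
W(X) = -8 + X (W(X) = (3 + X) - 1*11 = (3 + X) - 11 = -8 + X)
80 + W(J)*(-313) = 80 + (-8 + 15)*(-313) = 80 + 7*(-313) = 80 - 2191 = -2111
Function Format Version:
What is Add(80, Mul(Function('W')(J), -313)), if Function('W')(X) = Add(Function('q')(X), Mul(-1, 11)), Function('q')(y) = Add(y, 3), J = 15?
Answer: -2111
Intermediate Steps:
Function('q')(y) = Add(3, y)
Function('W')(X) = Add(-8, X) (Function('W')(X) = Add(Add(3, X), Mul(-1, 11)) = Add(Add(3, X), -11) = Add(-8, X))
Add(80, Mul(Function('W')(J), -313)) = Add(80, Mul(Add(-8, 15), -313)) = Add(80, Mul(7, -313)) = Add(80, -2191) = -2111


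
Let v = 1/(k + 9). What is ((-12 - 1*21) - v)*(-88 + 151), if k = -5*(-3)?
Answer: -16653/8 ≈ -2081.6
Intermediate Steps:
k = 15
v = 1/24 (v = 1/(15 + 9) = 1/24 ≈ 0.041667)
((-12 - 1*21) - v)*(-88 + 151) = ((-12 - 1*21) - 1*1/24)*(-88 + 151) = ((-12 - 21) - 1/24)*63 = (-33 - 1/24)*63 = -793/24*63 = -16653/8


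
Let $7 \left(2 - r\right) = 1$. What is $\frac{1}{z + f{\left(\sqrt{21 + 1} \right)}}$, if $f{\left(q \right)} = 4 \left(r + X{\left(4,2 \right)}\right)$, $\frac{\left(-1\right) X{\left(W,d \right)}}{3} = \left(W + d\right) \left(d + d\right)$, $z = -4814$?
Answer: $- \frac{7}{35662} \approx -0.00019629$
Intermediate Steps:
$r = \frac{13}{7}$ ($r = 2 - \frac{1}{7} = \frac{13}{7} \approx 1.8571$)
$X{\left(W,d \right)} = - 6 d \left(W + d\right)$ ($X{\left(W,d \right)} = - 3 \left(W + d\right) \left(d + d\right) = - 3 \left(W + d\right) 2 d = - 3 \cdot 2 d \left(W + d\right) = - 6 d \left(W + d\right)$)
$f{\left(q \right)} = - \frac{1964}{7}$ ($f{\left(q \right)} = 4 \left(\frac{13}{7} - 12 \left(4 + 2\right)\right) = 4 \left(\frac{13}{7} - 12 \cdot 6\right) = 4 \left(\frac{13}{7} - 72\right) = 4 \left(- \frac{491}{7}\right) = - \frac{1964}{7}$)
$\frac{1}{z + f{\left(\sqrt{21 + 1} \right)}} = \frac{1}{-4814 - \frac{1964}{7}} = \frac{1}{- \frac{35662}{7}} = - \frac{7}{35662}$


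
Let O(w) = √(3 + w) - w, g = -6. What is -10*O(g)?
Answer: -60 - 10*I*√3 ≈ -60.0 - 17.32*I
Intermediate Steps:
-10*O(g) = -10*(√(3 - 6) - 1*(-6)) = -10*(√(-3) + 6) = -10*(I*√3 + 6) = -10*(6 + I*√3) = -60 - 10*I*√3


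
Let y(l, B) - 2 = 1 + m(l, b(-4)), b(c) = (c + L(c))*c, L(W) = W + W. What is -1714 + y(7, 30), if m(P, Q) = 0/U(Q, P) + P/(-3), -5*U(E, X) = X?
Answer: -5140/3 ≈ -1713.3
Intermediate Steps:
L(W) = 2*W
U(E, X) = -X/5
b(c) = 3*c² (b(c) = (c + 2*c)*c = (3*c)*c = 3*c²)
m(P, Q) = -P/3 (m(P, Q) = 0/((-P/5)) + P/(-3) = 0*(-5/P) + P*(-⅓) = 0 - P/3 = -P/3)
y(l, B) = 3 - l/3 (y(l, B) = 2 + (1 - l/3) = 3 - l/3)
-1714 + y(7, 30) = -1714 + (3 - ⅓*7) = -1714 + (3 - 7/3) = -1714 + ⅔ = -5140/3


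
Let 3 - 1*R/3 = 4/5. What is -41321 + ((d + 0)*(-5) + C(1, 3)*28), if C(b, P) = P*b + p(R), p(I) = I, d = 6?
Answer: -205411/5 ≈ -41082.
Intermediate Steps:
R = 33/5 (R = 9 - 12/5 = 33/5 ≈ 6.6000)
C(b, P) = 33/5 + P*b (C(b, P) = P*b + 33/5 = 33/5 + P*b)
-41321 + ((d + 0)*(-5) + C(1, 3)*28) = -41321 + ((6 + 0)*(-5) + (33/5 + 3*1)*28) = -41321 + (6*(-5) + (33/5 + 3)*28) = -41321 + (-30 + (48/5)*28) = -41321 + (-30 + 1344/5) = -41321 + 1194/5 = -205411/5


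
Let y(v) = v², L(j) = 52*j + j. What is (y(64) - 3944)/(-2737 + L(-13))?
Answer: -76/1713 ≈ -0.044367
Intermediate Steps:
L(j) = 53*j
(y(64) - 3944)/(-2737 + L(-13)) = (64² - 3944)/(-2737 + 53*(-13)) = (4096 - 3944)/(-2737 - 689) = 152/(-3426) = 152*(-1/3426) = -76/1713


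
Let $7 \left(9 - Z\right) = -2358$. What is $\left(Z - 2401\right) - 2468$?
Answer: $- \frac{31662}{7} \approx -4523.1$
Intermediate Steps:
$Z = \frac{2421}{7}$ ($Z = 9 - - \frac{2358}{7} = 9 + \frac{2358}{7} = \frac{2421}{7} \approx 345.86$)
$\left(Z - 2401\right) - 2468 = \left(\frac{2421}{7} - 2401\right) - 2468 = - \frac{14386}{7} - 2468 = - \frac{31662}{7}$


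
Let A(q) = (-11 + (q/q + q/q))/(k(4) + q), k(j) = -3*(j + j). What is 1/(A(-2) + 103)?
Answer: 26/2687 ≈ 0.0096762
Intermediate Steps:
k(j) = -6*j
A(q) = -9/(-24 + q) (A(q) = (-11 + (q/q + q/q))/(-6*4 + q) = (-11 + (1 + 1))/(-24 + q) = (-11 + 2)/(-24 + q) = -9/(-24 + q))
1/(A(-2) + 103) = 1/(-9/(-24 - 2) + 103) = 1/(-9/(-26) + 103) = 1/(-9*(-1/26) + 103) = 1/(9/26 + 103) = 1/(2687/26) = 26/2687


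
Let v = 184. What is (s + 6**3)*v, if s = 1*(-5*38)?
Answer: 4784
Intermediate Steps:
s = -190 (s = 1*(-190) = -190)
(s + 6**3)*v = (-190 + 6**3)*184 = (-190 + 216)*184 = 26*184 = 4784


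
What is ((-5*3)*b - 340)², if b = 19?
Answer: 390625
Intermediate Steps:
((-5*3)*b - 340)² = (-5*3*19 - 340)² = (-15*19 - 340)² = (-285 - 340)² = (-625)² = 390625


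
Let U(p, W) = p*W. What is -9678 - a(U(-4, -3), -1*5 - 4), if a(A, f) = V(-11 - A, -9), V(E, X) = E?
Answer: -9655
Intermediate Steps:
U(p, W) = W*p
a(A, f) = -11 - A
-9678 - a(U(-4, -3), -1*5 - 4) = -9678 - (-11 - (-3)*(-4)) = -9678 - (-11 - 1*12) = -9678 - (-11 - 12) = -9678 - 1*(-23) = -9678 + 23 = -9655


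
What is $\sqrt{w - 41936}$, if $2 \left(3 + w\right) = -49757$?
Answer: $\frac{i \sqrt{267270}}{2} \approx 258.49 i$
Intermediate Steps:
$w = - \frac{49763}{2}$ ($w = -3 + \frac{1}{2} \left(-49757\right) = -3 - \frac{49757}{2} = - \frac{49763}{2} \approx -24882.0$)
$\sqrt{w - 41936} = \sqrt{- \frac{49763}{2} - 41936} = \sqrt{- \frac{133635}{2}} = \frac{i \sqrt{267270}}{2}$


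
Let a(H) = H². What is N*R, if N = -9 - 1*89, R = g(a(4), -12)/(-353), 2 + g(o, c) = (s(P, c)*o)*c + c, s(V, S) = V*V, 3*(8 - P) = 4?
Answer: -2512916/1059 ≈ -2372.9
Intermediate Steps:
P = 20/3 (P = 8 - ⅓*4 = 8 - 4/3 = 20/3 ≈ 6.6667)
s(V, S) = V²
g(o, c) = -2 + c + 400*c*o/9 (g(o, c) = -2 + (((20/3)²*o)*c + c) = -2 + ((400*o/9)*c + c) = -2 + (400*c*o/9 + c) = -2 + (c + 400*c*o/9) = -2 + c + 400*c*o/9)
R = 25642/1059 (R = (-2 - 12 + (400/9)*(-12)*4²)/(-353) = (-2 - 12 + (400/9)*(-12)*16)*(-1/353) = (-2 - 12 - 25600/3)*(-1/353) = -25642/3*(-1/353) = 25642/1059 ≈ 24.213)
N = -98 (N = -9 - 89 = -98)
N*R = -98*25642/1059 = -2512916/1059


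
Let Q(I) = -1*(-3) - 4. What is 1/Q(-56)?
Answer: -1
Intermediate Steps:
Q(I) = -1 (Q(I) = 3 - 4 = -1)
1/Q(-56) = 1/(-1) = -1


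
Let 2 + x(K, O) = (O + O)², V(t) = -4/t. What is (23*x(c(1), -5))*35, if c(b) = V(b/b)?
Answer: 78890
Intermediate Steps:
c(b) = -4 (c(b) = -4/(b/b) = -4/1 = -4*1 = -4)
x(K, O) = -2 + 4*O² (x(K, O) = -2 + (O + O)² = -2 + (2*O)² = -2 + 4*O²)
(23*x(c(1), -5))*35 = (23*(-2 + 4*(-5)²))*35 = (23*(-2 + 4*25))*35 = (23*(-2 + 100))*35 = (23*98)*35 = 2254*35 = 78890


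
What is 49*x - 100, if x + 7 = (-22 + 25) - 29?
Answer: -1717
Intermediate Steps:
x = -33 (x = -7 + ((-22 + 25) - 29) = -7 + (3 - 29) = -7 - 26 = -33)
49*x - 100 = 49*(-33) - 100 = -1617 - 100 = -1717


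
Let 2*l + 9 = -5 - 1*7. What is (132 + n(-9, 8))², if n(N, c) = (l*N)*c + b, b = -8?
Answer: 774400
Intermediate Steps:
l = -21/2 (l = -9/2 + (-5 - 1*7)/2 = -9/2 + (-5 - 7)/2 = -9/2 + (½)*(-12) = -9/2 - 6 = -21/2 ≈ -10.500)
n(N, c) = -8 - 21*N*c/2 (n(N, c) = (-21*N/2)*c - 8 = -21*N*c/2 - 8 = -8 - 21*N*c/2)
(132 + n(-9, 8))² = (132 + (-8 - 21/2*(-9)*8))² = (132 + (-8 + 756))² = (132 + 748)² = 880² = 774400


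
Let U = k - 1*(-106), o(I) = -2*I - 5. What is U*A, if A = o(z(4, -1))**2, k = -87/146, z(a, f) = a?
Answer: 2600741/146 ≈ 17813.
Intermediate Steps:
o(I) = -5 - 2*I
k = -87/146 (k = -87*1/146 = -87/146 ≈ -0.59589)
A = 169 (A = (-5 - 2*4)**2 = (-5 - 8)**2 = (-13)**2 = 169)
U = 15389/146 (U = -87/146 - 1*(-106) = -87/146 + 106 = 15389/146 ≈ 105.40)
U*A = (15389/146)*169 = 2600741/146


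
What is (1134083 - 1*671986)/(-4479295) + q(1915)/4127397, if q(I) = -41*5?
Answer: -1908176026984/18487828745115 ≈ -0.10321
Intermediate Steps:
q(I) = -205
(1134083 - 1*671986)/(-4479295) + q(1915)/4127397 = (1134083 - 1*671986)/(-4479295) - 205/4127397 = (1134083 - 671986)*(-1/4479295) - 205*1/4127397 = 462097*(-1/4479295) - 205/4127397 = -462097/4479295 - 205/4127397 = -1908176026984/18487828745115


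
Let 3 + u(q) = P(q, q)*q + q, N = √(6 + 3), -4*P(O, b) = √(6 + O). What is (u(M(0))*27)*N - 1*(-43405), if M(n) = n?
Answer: 43162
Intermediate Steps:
P(O, b) = -√(6 + O)/4
N = 3 (N = √9 = 3)
u(q) = -3 + q - q*√(6 + q)/4 (u(q) = -3 + ((-√(6 + q)/4)*q + q) = -3 + (-q*√(6 + q)/4 + q) = -3 + (q - q*√(6 + q)/4) = -3 + q - q*√(6 + q)/4)
(u(M(0))*27)*N - 1*(-43405) = ((-3 + 0 - ¼*0*√(6 + 0))*27)*3 - 1*(-43405) = ((-3 + 0 - ¼*0*√6)*27)*3 + 43405 = ((-3 + 0 + 0)*27)*3 + 43405 = -3*27*3 + 43405 = -81*3 + 43405 = -243 + 43405 = 43162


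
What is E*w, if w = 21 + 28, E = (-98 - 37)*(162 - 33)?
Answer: -853335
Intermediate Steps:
E = -17415 (E = -135*129 = -17415)
w = 49
E*w = -17415*49 = -853335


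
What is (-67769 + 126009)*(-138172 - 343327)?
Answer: -28042501760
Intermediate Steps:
(-67769 + 126009)*(-138172 - 343327) = 58240*(-481499) = -28042501760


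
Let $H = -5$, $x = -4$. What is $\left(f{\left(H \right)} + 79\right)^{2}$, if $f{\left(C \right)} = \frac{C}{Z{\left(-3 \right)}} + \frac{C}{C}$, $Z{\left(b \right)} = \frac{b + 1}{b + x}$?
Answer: $\frac{15625}{4} \approx 3906.3$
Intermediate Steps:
$Z{\left(b \right)} = \frac{1 + b}{-4 + b}$ ($Z{\left(b \right)} = \frac{b + 1}{b - 4} = \frac{1 + b}{-4 + b}$)
$f{\left(C \right)} = 1 + \frac{7 C}{2}$ ($f{\left(C \right)} = \frac{C}{\frac{1}{-4 - 3} \left(1 - 3\right)} + \frac{C}{C} = \frac{C}{\frac{1}{-7} \left(-2\right)} + 1 = \frac{C}{\left(- \frac{1}{7}\right) \left(-2\right)} + 1 = \frac{C}{\frac{2}{7}} + 1 = C \frac{7}{2} + 1 = \frac{7 C}{2} + 1 = 1 + \frac{7 C}{2}$)
$\left(f{\left(H \right)} + 79\right)^{2} = \left(\left(1 + \frac{7}{2} \left(-5\right)\right) + 79\right)^{2} = \left(\left(1 - \frac{35}{2}\right) + 79\right)^{2} = \left(- \frac{33}{2} + 79\right)^{2} = \left(\frac{125}{2}\right)^{2} = \frac{15625}{4}$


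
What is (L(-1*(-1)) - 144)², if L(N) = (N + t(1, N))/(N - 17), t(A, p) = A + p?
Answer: 5322249/256 ≈ 20790.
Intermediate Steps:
L(N) = (1 + 2*N)/(-17 + N) (L(N) = (N + (1 + N))/(N - 17) = (1 + 2*N)/(-17 + N))
(L(-1*(-1)) - 144)² = ((1 + 2*(-1*(-1)))/(-17 - 1*(-1)) - 144)² = ((1 + 2*1)/(-17 + 1) - 144)² = ((1 + 2)/(-16) - 144)² = (-1/16*3 - 144)² = (-3/16 - 144)² = (-2307/16)² = 5322249/256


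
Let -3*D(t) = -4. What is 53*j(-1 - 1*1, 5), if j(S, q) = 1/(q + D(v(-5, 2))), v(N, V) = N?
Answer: 159/19 ≈ 8.3684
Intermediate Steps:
D(t) = 4/3 (D(t) = -⅓*(-4) = 4/3)
j(S, q) = 1/(4/3 + q) (j(S, q) = 1/(q + 4/3) = 1/(4/3 + q))
53*j(-1 - 1*1, 5) = 53*(3/(4 + 3*5)) = 53*(3/(4 + 15)) = 53*(3/19) = 159/19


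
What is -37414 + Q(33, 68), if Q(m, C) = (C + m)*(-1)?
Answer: -37515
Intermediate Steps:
Q(m, C) = -C - m
-37414 + Q(33, 68) = -37414 + (-1*68 - 1*33) = -37414 + (-68 - 33) = -37414 - 101 = -37515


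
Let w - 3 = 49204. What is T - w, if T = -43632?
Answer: -92839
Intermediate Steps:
w = 49207 (w = 3 + 49204 = 49207)
T - w = -43632 - 1*49207 = -43632 - 49207 = -92839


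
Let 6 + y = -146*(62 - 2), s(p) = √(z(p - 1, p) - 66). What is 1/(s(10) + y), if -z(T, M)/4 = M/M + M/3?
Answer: -13149/115264259 - 5*I*√30/230528518 ≈ -0.00011408 - 1.188e-7*I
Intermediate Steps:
z(T, M) = -4 - 4*M/3 (z(T, M) = -4*(M/M + M/3) = -4*(1 + M*(⅓)) = -4*(1 + M/3) = -4 - 4*M/3)
s(p) = √(-70 - 4*p/3) (s(p) = √((-4 - 4*p/3) - 66) = √(-70 - 4*p/3))
y = -8766 (y = -6 - 146*(62 - 2) = -6 - 146*60 = -6 - 8760 = -8766)
1/(s(10) + y) = 1/(√(-630 - 12*10)/3 - 8766) = 1/(√(-630 - 120)/3 - 8766) = 1/(√(-750)/3 - 8766) = 1/((5*I*√30)/3 - 8766) = 1/(5*I*√30/3 - 8766) = 1/(-8766 + 5*I*√30/3)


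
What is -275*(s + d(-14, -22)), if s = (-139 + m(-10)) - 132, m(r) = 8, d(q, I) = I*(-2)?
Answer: 60225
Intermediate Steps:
d(q, I) = -2*I
s = -263 (s = (-139 + 8) - 132 = -131 - 132 = -263)
-275*(s + d(-14, -22)) = -275*(-263 - 2*(-22)) = -275*(-263 + 44) = -275*(-219) = 60225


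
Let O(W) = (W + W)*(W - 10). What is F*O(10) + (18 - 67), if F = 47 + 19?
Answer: -49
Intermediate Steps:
F = 66
O(W) = 2*W*(-10 + W) (O(W) = (2*W)*(-10 + W) = 2*W*(-10 + W))
F*O(10) + (18 - 67) = 66*(2*10*(-10 + 10)) + (18 - 67) = 66*(2*10*0) - 49 = 66*0 - 49 = 0 - 49 = -49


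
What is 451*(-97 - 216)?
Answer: -141163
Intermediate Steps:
451*(-97 - 216) = 451*(-313) = -141163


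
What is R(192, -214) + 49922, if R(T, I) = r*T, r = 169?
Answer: 82370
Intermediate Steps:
R(T, I) = 169*T
R(192, -214) + 49922 = 169*192 + 49922 = 32448 + 49922 = 82370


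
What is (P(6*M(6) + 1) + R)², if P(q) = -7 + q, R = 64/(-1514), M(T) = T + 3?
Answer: 1317980416/573049 ≈ 2299.9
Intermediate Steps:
M(T) = 3 + T
R = -32/757 (R = 64*(-1/1514) = -32/757 ≈ -0.042272)
(P(6*M(6) + 1) + R)² = ((-7 + (6*(3 + 6) + 1)) - 32/757)² = ((-7 + (6*9 + 1)) - 32/757)² = ((-7 + (54 + 1)) - 32/757)² = ((-7 + 55) - 32/757)² = (48 - 32/757)² = (36304/757)² = 1317980416/573049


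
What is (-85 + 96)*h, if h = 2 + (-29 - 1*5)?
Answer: -352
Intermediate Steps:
h = -32 (h = 2 + (-29 - 5) = 2 - 34 = -32)
(-85 + 96)*h = (-85 + 96)*(-32) = 11*(-32) = -352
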